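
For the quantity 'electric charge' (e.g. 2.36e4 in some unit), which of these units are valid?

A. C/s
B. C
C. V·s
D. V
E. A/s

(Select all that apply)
B

electric charge has SI base units: A * s

Checking each option against A * s:
  A. C/s: ✗ does not match
  B. C: ✓ matches
  C. V·s: ✗ does not match
  D. V: ✗ does not match
  E. A/s: ✗ does not match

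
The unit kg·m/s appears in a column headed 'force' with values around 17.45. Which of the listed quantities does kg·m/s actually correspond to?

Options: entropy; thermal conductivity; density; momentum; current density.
momentum

force should have units dimensionally equivalent to kg * m / s^2 (e.g. N).
The given unit 'kg·m/s' reduces to kg * m / s. Of the listed options, that is the dimensionality of momentum.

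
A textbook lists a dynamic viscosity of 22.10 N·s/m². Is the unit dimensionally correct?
Yes

dynamic viscosity has SI base units: kg / (m * s)
N·s/m² reduces to the same SI base units, so it is a valid unit for dynamic viscosity.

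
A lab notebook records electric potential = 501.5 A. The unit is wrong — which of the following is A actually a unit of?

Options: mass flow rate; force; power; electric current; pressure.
electric current

electric potential should have units dimensionally equivalent to kg * m^2 / (A * s^3) (e.g. V).
The given unit 'A' reduces to A. Of the listed options, that is the dimensionality of electric current.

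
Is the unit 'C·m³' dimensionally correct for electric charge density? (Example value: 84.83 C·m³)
No

electric charge density has SI base units: A * s / m^3
C·m³ does NOT reduce to A * s / m^3; a valid unit for electric charge density would be e.g. C/m³.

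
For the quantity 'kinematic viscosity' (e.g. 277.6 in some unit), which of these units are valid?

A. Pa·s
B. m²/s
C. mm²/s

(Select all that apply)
B, C

kinematic viscosity has SI base units: m^2 / s

Checking each option against m^2 / s:
  A. Pa·s: ✗ does not match
  B. m²/s: ✓ matches
  C. mm²/s: ✓ matches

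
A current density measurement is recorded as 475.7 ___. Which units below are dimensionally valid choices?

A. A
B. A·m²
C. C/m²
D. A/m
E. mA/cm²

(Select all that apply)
E

current density has SI base units: A / m^2

Checking each option against A / m^2:
  A. A: ✗ does not match
  B. A·m²: ✗ does not match
  C. C/m²: ✗ does not match
  D. A/m: ✗ does not match
  E. mA/cm²: ✓ matches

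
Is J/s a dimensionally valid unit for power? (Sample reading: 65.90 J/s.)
Yes

power has SI base units: kg * m^2 / s^3
J/s reduces to the same SI base units, so it is a valid unit for power.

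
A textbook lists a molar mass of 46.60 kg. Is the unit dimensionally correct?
No

molar mass has SI base units: kg / mol
kg does NOT reduce to kg / mol; a valid unit for molar mass would be e.g. kg/mol.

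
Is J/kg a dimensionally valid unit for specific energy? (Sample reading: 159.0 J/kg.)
Yes

specific energy has SI base units: m^2 / s^2
J/kg reduces to the same SI base units, so it is a valid unit for specific energy.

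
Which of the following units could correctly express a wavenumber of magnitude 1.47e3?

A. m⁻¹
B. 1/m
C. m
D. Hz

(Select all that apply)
A, B

wavenumber has SI base units: 1 / m

Checking each option against 1 / m:
  A. m⁻¹: ✓ matches
  B. 1/m: ✓ matches
  C. m: ✗ does not match
  D. Hz: ✗ does not match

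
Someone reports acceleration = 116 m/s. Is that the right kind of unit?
No

acceleration has SI base units: m / s^2
m/s does NOT reduce to m / s^2; a valid unit for acceleration would be e.g. m/s².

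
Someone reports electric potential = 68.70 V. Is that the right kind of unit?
Yes

electric potential has SI base units: kg * m^2 / (A * s^3)
V reduces to the same SI base units, so it is a valid unit for electric potential.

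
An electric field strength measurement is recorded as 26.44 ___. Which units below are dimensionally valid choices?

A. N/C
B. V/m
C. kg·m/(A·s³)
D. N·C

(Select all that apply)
A, B, C

electric field strength has SI base units: kg * m / (A * s^3)

Checking each option against kg * m / (A * s^3):
  A. N/C: ✓ matches
  B. V/m: ✓ matches
  C. kg·m/(A·s³): ✓ matches
  D. N·C: ✗ does not match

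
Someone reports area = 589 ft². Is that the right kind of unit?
Yes

area has SI base units: m^2
ft² reduces to the same SI base units, so it is a valid unit for area.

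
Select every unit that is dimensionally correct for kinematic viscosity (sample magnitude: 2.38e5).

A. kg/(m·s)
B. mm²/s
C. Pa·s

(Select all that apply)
B

kinematic viscosity has SI base units: m^2 / s

Checking each option against m^2 / s:
  A. kg/(m·s): ✗ does not match
  B. mm²/s: ✓ matches
  C. Pa·s: ✗ does not match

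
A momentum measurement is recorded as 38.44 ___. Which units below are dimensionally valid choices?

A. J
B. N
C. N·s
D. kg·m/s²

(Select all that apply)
C

momentum has SI base units: kg * m / s

Checking each option against kg * m / s:
  A. J: ✗ does not match
  B. N: ✗ does not match
  C. N·s: ✓ matches
  D. kg·m/s²: ✗ does not match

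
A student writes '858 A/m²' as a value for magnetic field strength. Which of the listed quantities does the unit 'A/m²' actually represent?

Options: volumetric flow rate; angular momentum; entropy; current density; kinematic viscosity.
current density

magnetic field strength should have units dimensionally equivalent to A / m (e.g. A/m).
The given unit 'A/m²' reduces to A / m^2. Of the listed options, that is the dimensionality of current density.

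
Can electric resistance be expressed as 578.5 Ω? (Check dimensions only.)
Yes

electric resistance has SI base units: kg * m^2 / (A^2 * s^3)
Ω reduces to the same SI base units, so it is a valid unit for electric resistance.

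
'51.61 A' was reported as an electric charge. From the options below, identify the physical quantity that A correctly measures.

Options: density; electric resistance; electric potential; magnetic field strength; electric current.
electric current

electric charge should have units dimensionally equivalent to A * s (e.g. C).
The given unit 'A' reduces to A. Of the listed options, that is the dimensionality of electric current.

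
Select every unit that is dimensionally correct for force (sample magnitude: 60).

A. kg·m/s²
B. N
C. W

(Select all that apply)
A, B

force has SI base units: kg * m / s^2

Checking each option against kg * m / s^2:
  A. kg·m/s²: ✓ matches
  B. N: ✓ matches
  C. W: ✗ does not match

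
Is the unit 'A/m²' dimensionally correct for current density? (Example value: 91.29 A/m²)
Yes

current density has SI base units: A / m^2
A/m² reduces to the same SI base units, so it is a valid unit for current density.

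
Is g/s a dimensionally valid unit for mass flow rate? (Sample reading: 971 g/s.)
Yes

mass flow rate has SI base units: kg / s
g/s reduces to the same SI base units, so it is a valid unit for mass flow rate.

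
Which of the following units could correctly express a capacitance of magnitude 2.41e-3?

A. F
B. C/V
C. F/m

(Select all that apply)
A, B

capacitance has SI base units: A^2 * s^4 / (kg * m^2)

Checking each option against A^2 * s^4 / (kg * m^2):
  A. F: ✓ matches
  B. C/V: ✓ matches
  C. F/m: ✗ does not match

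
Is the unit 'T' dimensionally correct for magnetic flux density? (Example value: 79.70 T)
Yes

magnetic flux density has SI base units: kg / (A * s^2)
T reduces to the same SI base units, so it is a valid unit for magnetic flux density.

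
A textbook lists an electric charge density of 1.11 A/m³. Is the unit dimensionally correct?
No

electric charge density has SI base units: A * s / m^3
A/m³ does NOT reduce to A * s / m^3; a valid unit for electric charge density would be e.g. C/m³.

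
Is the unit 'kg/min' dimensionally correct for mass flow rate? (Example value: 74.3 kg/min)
Yes

mass flow rate has SI base units: kg / s
kg/min reduces to the same SI base units, so it is a valid unit for mass flow rate.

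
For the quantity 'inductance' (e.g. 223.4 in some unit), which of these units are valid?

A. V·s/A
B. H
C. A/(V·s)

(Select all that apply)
A, B

inductance has SI base units: kg * m^2 / (A^2 * s^2)

Checking each option against kg * m^2 / (A^2 * s^2):
  A. V·s/A: ✓ matches
  B. H: ✓ matches
  C. A/(V·s): ✗ does not match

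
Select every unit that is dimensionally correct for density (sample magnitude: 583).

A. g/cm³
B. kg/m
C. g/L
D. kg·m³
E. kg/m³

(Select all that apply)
A, C, E

density has SI base units: kg / m^3

Checking each option against kg / m^3:
  A. g/cm³: ✓ matches
  B. kg/m: ✗ does not match
  C. g/L: ✓ matches
  D. kg·m³: ✗ does not match
  E. kg/m³: ✓ matches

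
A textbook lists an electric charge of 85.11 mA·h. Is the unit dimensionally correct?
Yes

electric charge has SI base units: A * s
mA·h reduces to the same SI base units, so it is a valid unit for electric charge.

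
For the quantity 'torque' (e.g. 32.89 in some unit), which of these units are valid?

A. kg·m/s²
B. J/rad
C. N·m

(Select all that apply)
B, C

torque has SI base units: kg * m^2 / s^2

Checking each option against kg * m^2 / s^2:
  A. kg·m/s²: ✗ does not match
  B. J/rad: ✓ matches
  C. N·m: ✓ matches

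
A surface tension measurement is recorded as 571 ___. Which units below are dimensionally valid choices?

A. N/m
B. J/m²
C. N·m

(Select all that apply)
A, B

surface tension has SI base units: kg / s^2

Checking each option against kg / s^2:
  A. N/m: ✓ matches
  B. J/m²: ✓ matches
  C. N·m: ✗ does not match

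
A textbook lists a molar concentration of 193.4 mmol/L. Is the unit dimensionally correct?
Yes

molar concentration has SI base units: mol / m^3
mmol/L reduces to the same SI base units, so it is a valid unit for molar concentration.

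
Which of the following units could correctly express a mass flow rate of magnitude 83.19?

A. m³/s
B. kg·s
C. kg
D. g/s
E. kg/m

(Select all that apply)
D

mass flow rate has SI base units: kg / s

Checking each option against kg / s:
  A. m³/s: ✗ does not match
  B. kg·s: ✗ does not match
  C. kg: ✗ does not match
  D. g/s: ✓ matches
  E. kg/m: ✗ does not match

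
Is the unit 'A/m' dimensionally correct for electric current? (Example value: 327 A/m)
No

electric current has SI base units: A
A/m does NOT reduce to A; a valid unit for electric current would be e.g. A.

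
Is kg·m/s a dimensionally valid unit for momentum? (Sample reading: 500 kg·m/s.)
Yes

momentum has SI base units: kg * m / s
kg·m/s reduces to the same SI base units, so it is a valid unit for momentum.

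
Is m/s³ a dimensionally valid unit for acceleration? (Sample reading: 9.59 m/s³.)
No

acceleration has SI base units: m / s^2
m/s³ does NOT reduce to m / s^2; a valid unit for acceleration would be e.g. m/s².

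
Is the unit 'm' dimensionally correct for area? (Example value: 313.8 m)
No

area has SI base units: m^2
m does NOT reduce to m^2; a valid unit for area would be e.g. m².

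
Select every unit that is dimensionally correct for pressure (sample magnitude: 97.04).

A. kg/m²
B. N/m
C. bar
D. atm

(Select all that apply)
C, D

pressure has SI base units: kg / (m * s^2)

Checking each option against kg / (m * s^2):
  A. kg/m²: ✗ does not match
  B. N/m: ✗ does not match
  C. bar: ✓ matches
  D. atm: ✓ matches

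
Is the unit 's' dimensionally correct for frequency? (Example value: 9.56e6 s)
No

frequency has SI base units: 1 / s
s does NOT reduce to 1 / s; a valid unit for frequency would be e.g. Hz.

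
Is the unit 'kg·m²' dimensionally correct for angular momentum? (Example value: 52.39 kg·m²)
No

angular momentum has SI base units: kg * m^2 / s
kg·m² does NOT reduce to kg * m^2 / s; a valid unit for angular momentum would be e.g. kg·m²/s.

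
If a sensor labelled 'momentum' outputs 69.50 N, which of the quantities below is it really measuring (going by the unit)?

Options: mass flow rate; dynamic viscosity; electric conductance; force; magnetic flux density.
force

momentum should have units dimensionally equivalent to kg * m / s (e.g. kg·m/s).
The given unit 'N' reduces to kg * m / s^2. Of the listed options, that is the dimensionality of force.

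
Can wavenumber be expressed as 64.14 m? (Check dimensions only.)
No

wavenumber has SI base units: 1 / m
m does NOT reduce to 1 / m; a valid unit for wavenumber would be e.g. 1/m.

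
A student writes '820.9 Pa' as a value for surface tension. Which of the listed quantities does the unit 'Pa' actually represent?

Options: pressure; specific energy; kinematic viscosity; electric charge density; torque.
pressure

surface tension should have units dimensionally equivalent to kg / s^2 (e.g. N/m).
The given unit 'Pa' reduces to kg / (m * s^2). Of the listed options, that is the dimensionality of pressure.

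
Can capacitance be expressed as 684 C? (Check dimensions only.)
No

capacitance has SI base units: A^2 * s^4 / (kg * m^2)
C does NOT reduce to A^2 * s^4 / (kg * m^2); a valid unit for capacitance would be e.g. F.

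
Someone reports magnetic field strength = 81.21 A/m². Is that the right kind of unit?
No

magnetic field strength has SI base units: A / m
A/m² does NOT reduce to A / m; a valid unit for magnetic field strength would be e.g. A/m.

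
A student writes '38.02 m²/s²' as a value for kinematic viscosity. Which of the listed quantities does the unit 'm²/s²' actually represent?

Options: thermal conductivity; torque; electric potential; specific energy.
specific energy

kinematic viscosity should have units dimensionally equivalent to m^2 / s (e.g. m²/s).
The given unit 'm²/s²' reduces to m^2 / s^2. Of the listed options, that is the dimensionality of specific energy.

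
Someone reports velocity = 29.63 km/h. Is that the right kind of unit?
Yes

velocity has SI base units: m / s
km/h reduces to the same SI base units, so it is a valid unit for velocity.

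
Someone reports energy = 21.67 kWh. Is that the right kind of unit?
Yes

energy has SI base units: kg * m^2 / s^2
kWh reduces to the same SI base units, so it is a valid unit for energy.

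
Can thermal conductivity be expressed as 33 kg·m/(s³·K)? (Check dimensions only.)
Yes

thermal conductivity has SI base units: kg * m / (s^3 * K)
kg·m/(s³·K) reduces to the same SI base units, so it is a valid unit for thermal conductivity.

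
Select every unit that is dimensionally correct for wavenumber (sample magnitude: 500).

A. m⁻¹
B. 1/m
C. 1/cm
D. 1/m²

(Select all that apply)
A, B, C

wavenumber has SI base units: 1 / m

Checking each option against 1 / m:
  A. m⁻¹: ✓ matches
  B. 1/m: ✓ matches
  C. 1/cm: ✓ matches
  D. 1/m²: ✗ does not match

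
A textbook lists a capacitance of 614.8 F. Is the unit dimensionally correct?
Yes

capacitance has SI base units: A^2 * s^4 / (kg * m^2)
F reduces to the same SI base units, so it is a valid unit for capacitance.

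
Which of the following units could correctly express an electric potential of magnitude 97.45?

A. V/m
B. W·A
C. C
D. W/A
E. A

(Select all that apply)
D

electric potential has SI base units: kg * m^2 / (A * s^3)

Checking each option against kg * m^2 / (A * s^3):
  A. V/m: ✗ does not match
  B. W·A: ✗ does not match
  C. C: ✗ does not match
  D. W/A: ✓ matches
  E. A: ✗ does not match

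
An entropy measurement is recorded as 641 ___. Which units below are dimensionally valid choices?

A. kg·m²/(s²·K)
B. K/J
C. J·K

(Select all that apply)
A

entropy has SI base units: kg * m^2 / (s^2 * K)

Checking each option against kg * m^2 / (s^2 * K):
  A. kg·m²/(s²·K): ✓ matches
  B. K/J: ✗ does not match
  C. J·K: ✗ does not match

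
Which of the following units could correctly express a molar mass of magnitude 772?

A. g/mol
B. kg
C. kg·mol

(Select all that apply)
A

molar mass has SI base units: kg / mol

Checking each option against kg / mol:
  A. g/mol: ✓ matches
  B. kg: ✗ does not match
  C. kg·mol: ✗ does not match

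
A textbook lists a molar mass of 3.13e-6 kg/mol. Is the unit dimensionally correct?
Yes

molar mass has SI base units: kg / mol
kg/mol reduces to the same SI base units, so it is a valid unit for molar mass.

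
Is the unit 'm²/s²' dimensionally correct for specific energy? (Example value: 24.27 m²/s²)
Yes

specific energy has SI base units: m^2 / s^2
m²/s² reduces to the same SI base units, so it is a valid unit for specific energy.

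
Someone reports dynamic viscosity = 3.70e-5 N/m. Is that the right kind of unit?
No

dynamic viscosity has SI base units: kg / (m * s)
N/m does NOT reduce to kg / (m * s); a valid unit for dynamic viscosity would be e.g. Pa·s.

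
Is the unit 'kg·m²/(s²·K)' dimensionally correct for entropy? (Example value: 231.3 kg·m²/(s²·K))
Yes

entropy has SI base units: kg * m^2 / (s^2 * K)
kg·m²/(s²·K) reduces to the same SI base units, so it is a valid unit for entropy.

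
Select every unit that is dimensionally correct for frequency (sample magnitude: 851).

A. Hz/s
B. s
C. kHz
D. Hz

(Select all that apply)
C, D

frequency has SI base units: 1 / s

Checking each option against 1 / s:
  A. Hz/s: ✗ does not match
  B. s: ✗ does not match
  C. kHz: ✓ matches
  D. Hz: ✓ matches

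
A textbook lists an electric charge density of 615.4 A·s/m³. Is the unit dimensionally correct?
Yes

electric charge density has SI base units: A * s / m^3
A·s/m³ reduces to the same SI base units, so it is a valid unit for electric charge density.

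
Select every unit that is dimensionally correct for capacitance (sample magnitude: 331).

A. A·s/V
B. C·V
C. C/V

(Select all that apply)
A, C

capacitance has SI base units: A^2 * s^4 / (kg * m^2)

Checking each option against A^2 * s^4 / (kg * m^2):
  A. A·s/V: ✓ matches
  B. C·V: ✗ does not match
  C. C/V: ✓ matches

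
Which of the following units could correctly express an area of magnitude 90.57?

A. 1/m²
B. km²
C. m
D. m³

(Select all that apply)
B

area has SI base units: m^2

Checking each option against m^2:
  A. 1/m²: ✗ does not match
  B. km²: ✓ matches
  C. m: ✗ does not match
  D. m³: ✗ does not match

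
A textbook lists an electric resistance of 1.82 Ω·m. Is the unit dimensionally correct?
No

electric resistance has SI base units: kg * m^2 / (A^2 * s^3)
Ω·m does NOT reduce to kg * m^2 / (A^2 * s^3); a valid unit for electric resistance would be e.g. Ω.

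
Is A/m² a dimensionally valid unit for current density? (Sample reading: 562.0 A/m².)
Yes

current density has SI base units: A / m^2
A/m² reduces to the same SI base units, so it is a valid unit for current density.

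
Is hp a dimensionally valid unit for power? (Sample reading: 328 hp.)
Yes

power has SI base units: kg * m^2 / s^3
hp reduces to the same SI base units, so it is a valid unit for power.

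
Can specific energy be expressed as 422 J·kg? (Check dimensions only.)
No

specific energy has SI base units: m^2 / s^2
J·kg does NOT reduce to m^2 / s^2; a valid unit for specific energy would be e.g. J/kg.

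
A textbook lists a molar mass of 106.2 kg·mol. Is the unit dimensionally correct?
No

molar mass has SI base units: kg / mol
kg·mol does NOT reduce to kg / mol; a valid unit for molar mass would be e.g. kg/mol.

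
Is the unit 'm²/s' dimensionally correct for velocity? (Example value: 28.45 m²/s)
No

velocity has SI base units: m / s
m²/s does NOT reduce to m / s; a valid unit for velocity would be e.g. m/s.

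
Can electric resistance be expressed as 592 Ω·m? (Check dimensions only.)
No

electric resistance has SI base units: kg * m^2 / (A^2 * s^3)
Ω·m does NOT reduce to kg * m^2 / (A^2 * s^3); a valid unit for electric resistance would be e.g. Ω.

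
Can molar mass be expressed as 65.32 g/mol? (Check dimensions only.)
Yes

molar mass has SI base units: kg / mol
g/mol reduces to the same SI base units, so it is a valid unit for molar mass.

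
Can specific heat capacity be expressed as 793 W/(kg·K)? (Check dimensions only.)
No

specific heat capacity has SI base units: m^2 / (s^2 * K)
W/(kg·K) does NOT reduce to m^2 / (s^2 * K); a valid unit for specific heat capacity would be e.g. J/(kg·K).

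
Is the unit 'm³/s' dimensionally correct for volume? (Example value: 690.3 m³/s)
No

volume has SI base units: m^3
m³/s does NOT reduce to m^3; a valid unit for volume would be e.g. m³.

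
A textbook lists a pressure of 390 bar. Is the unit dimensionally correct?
Yes

pressure has SI base units: kg / (m * s^2)
bar reduces to the same SI base units, so it is a valid unit for pressure.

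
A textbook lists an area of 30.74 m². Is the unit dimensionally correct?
Yes

area has SI base units: m^2
m² reduces to the same SI base units, so it is a valid unit for area.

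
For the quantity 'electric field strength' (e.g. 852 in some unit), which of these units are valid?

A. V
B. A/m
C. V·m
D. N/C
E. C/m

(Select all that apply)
D

electric field strength has SI base units: kg * m / (A * s^3)

Checking each option against kg * m / (A * s^3):
  A. V: ✗ does not match
  B. A/m: ✗ does not match
  C. V·m: ✗ does not match
  D. N/C: ✓ matches
  E. C/m: ✗ does not match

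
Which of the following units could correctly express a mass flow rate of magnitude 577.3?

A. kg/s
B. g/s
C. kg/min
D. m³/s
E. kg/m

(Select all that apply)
A, B, C

mass flow rate has SI base units: kg / s

Checking each option against kg / s:
  A. kg/s: ✓ matches
  B. g/s: ✓ matches
  C. kg/min: ✓ matches
  D. m³/s: ✗ does not match
  E. kg/m: ✗ does not match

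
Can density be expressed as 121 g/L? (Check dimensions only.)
Yes

density has SI base units: kg / m^3
g/L reduces to the same SI base units, so it is a valid unit for density.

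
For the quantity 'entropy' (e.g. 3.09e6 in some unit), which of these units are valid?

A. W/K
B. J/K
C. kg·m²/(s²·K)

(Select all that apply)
B, C

entropy has SI base units: kg * m^2 / (s^2 * K)

Checking each option against kg * m^2 / (s^2 * K):
  A. W/K: ✗ does not match
  B. J/K: ✓ matches
  C. kg·m²/(s²·K): ✓ matches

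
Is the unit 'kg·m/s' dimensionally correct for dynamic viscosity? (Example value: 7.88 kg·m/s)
No

dynamic viscosity has SI base units: kg / (m * s)
kg·m/s does NOT reduce to kg / (m * s); a valid unit for dynamic viscosity would be e.g. Pa·s.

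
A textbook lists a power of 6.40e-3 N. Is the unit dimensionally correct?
No

power has SI base units: kg * m^2 / s^3
N does NOT reduce to kg * m^2 / s^3; a valid unit for power would be e.g. W.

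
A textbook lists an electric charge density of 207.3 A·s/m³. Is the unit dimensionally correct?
Yes

electric charge density has SI base units: A * s / m^3
A·s/m³ reduces to the same SI base units, so it is a valid unit for electric charge density.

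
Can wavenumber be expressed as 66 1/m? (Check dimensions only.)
Yes

wavenumber has SI base units: 1 / m
1/m reduces to the same SI base units, so it is a valid unit for wavenumber.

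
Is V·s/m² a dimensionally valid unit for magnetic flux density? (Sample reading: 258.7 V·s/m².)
Yes

magnetic flux density has SI base units: kg / (A * s^2)
V·s/m² reduces to the same SI base units, so it is a valid unit for magnetic flux density.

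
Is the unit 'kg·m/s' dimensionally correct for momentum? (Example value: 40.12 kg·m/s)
Yes

momentum has SI base units: kg * m / s
kg·m/s reduces to the same SI base units, so it is a valid unit for momentum.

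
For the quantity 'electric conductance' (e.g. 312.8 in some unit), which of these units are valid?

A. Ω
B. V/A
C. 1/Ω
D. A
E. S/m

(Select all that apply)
C

electric conductance has SI base units: A^2 * s^3 / (kg * m^2)

Checking each option against A^2 * s^3 / (kg * m^2):
  A. Ω: ✗ does not match
  B. V/A: ✗ does not match
  C. 1/Ω: ✓ matches
  D. A: ✗ does not match
  E. S/m: ✗ does not match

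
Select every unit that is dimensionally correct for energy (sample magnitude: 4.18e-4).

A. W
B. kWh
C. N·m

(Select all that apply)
B, C

energy has SI base units: kg * m^2 / s^2

Checking each option against kg * m^2 / s^2:
  A. W: ✗ does not match
  B. kWh: ✓ matches
  C. N·m: ✓ matches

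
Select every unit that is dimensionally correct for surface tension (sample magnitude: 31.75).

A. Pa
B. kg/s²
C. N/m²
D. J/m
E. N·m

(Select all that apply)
B

surface tension has SI base units: kg / s^2

Checking each option against kg / s^2:
  A. Pa: ✗ does not match
  B. kg/s²: ✓ matches
  C. N/m²: ✗ does not match
  D. J/m: ✗ does not match
  E. N·m: ✗ does not match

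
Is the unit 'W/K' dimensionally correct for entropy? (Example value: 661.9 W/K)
No

entropy has SI base units: kg * m^2 / (s^2 * K)
W/K does NOT reduce to kg * m^2 / (s^2 * K); a valid unit for entropy would be e.g. J/K.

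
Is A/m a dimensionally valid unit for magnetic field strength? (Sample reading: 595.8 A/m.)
Yes

magnetic field strength has SI base units: A / m
A/m reduces to the same SI base units, so it is a valid unit for magnetic field strength.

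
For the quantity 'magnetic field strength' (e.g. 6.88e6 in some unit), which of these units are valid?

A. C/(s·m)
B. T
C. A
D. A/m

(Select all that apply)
A, D

magnetic field strength has SI base units: A / m

Checking each option against A / m:
  A. C/(s·m): ✓ matches
  B. T: ✗ does not match
  C. A: ✗ does not match
  D. A/m: ✓ matches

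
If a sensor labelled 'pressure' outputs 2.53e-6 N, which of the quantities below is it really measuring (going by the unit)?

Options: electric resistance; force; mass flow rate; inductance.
force

pressure should have units dimensionally equivalent to kg / (m * s^2) (e.g. Pa).
The given unit 'N' reduces to kg * m / s^2. Of the listed options, that is the dimensionality of force.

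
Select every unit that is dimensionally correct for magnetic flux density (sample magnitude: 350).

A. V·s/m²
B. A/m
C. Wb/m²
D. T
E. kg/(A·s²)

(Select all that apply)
A, C, D, E

magnetic flux density has SI base units: kg / (A * s^2)

Checking each option against kg / (A * s^2):
  A. V·s/m²: ✓ matches
  B. A/m: ✗ does not match
  C. Wb/m²: ✓ matches
  D. T: ✓ matches
  E. kg/(A·s²): ✓ matches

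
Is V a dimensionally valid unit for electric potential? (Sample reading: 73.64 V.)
Yes

electric potential has SI base units: kg * m^2 / (A * s^3)
V reduces to the same SI base units, so it is a valid unit for electric potential.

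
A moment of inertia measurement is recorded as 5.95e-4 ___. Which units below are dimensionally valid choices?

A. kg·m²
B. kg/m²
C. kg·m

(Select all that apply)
A

moment of inertia has SI base units: kg * m^2

Checking each option against kg * m^2:
  A. kg·m²: ✓ matches
  B. kg/m²: ✗ does not match
  C. kg·m: ✗ does not match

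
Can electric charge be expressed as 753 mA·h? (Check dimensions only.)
Yes

electric charge has SI base units: A * s
mA·h reduces to the same SI base units, so it is a valid unit for electric charge.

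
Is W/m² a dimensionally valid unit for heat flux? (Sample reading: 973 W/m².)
Yes

heat flux has SI base units: kg / s^3
W/m² reduces to the same SI base units, so it is a valid unit for heat flux.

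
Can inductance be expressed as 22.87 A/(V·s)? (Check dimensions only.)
No

inductance has SI base units: kg * m^2 / (A^2 * s^2)
A/(V·s) does NOT reduce to kg * m^2 / (A^2 * s^2); a valid unit for inductance would be e.g. H.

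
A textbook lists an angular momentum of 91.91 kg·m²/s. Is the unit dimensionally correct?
Yes

angular momentum has SI base units: kg * m^2 / s
kg·m²/s reduces to the same SI base units, so it is a valid unit for angular momentum.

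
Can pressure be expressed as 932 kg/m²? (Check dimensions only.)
No

pressure has SI base units: kg / (m * s^2)
kg/m² does NOT reduce to kg / (m * s^2); a valid unit for pressure would be e.g. Pa.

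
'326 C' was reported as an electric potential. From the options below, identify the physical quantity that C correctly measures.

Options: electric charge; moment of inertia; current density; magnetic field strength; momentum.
electric charge

electric potential should have units dimensionally equivalent to kg * m^2 / (A * s^3) (e.g. V).
The given unit 'C' reduces to A * s. Of the listed options, that is the dimensionality of electric charge.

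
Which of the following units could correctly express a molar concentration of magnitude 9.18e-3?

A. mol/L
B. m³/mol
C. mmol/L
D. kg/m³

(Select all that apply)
A, C

molar concentration has SI base units: mol / m^3

Checking each option against mol / m^3:
  A. mol/L: ✓ matches
  B. m³/mol: ✗ does not match
  C. mmol/L: ✓ matches
  D. kg/m³: ✗ does not match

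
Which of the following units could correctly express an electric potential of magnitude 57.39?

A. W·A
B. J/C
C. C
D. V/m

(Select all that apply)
B

electric potential has SI base units: kg * m^2 / (A * s^3)

Checking each option against kg * m^2 / (A * s^3):
  A. W·A: ✗ does not match
  B. J/C: ✓ matches
  C. C: ✗ does not match
  D. V/m: ✗ does not match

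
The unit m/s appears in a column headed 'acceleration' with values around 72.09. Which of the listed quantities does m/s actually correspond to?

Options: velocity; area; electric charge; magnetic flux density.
velocity

acceleration should have units dimensionally equivalent to m / s^2 (e.g. m/s²).
The given unit 'm/s' reduces to m / s. Of the listed options, that is the dimensionality of velocity.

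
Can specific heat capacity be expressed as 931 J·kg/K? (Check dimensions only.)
No

specific heat capacity has SI base units: m^2 / (s^2 * K)
J·kg/K does NOT reduce to m^2 / (s^2 * K); a valid unit for specific heat capacity would be e.g. J/(kg·K).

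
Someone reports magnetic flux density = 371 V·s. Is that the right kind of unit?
No

magnetic flux density has SI base units: kg / (A * s^2)
V·s does NOT reduce to kg / (A * s^2); a valid unit for magnetic flux density would be e.g. T.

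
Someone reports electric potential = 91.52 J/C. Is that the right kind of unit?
Yes

electric potential has SI base units: kg * m^2 / (A * s^3)
J/C reduces to the same SI base units, so it is a valid unit for electric potential.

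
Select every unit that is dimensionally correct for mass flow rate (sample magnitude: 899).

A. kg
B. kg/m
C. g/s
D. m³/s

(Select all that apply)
C

mass flow rate has SI base units: kg / s

Checking each option against kg / s:
  A. kg: ✗ does not match
  B. kg/m: ✗ does not match
  C. g/s: ✓ matches
  D. m³/s: ✗ does not match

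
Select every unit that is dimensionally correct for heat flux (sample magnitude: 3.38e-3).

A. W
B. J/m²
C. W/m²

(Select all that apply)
C

heat flux has SI base units: kg / s^3

Checking each option against kg / s^3:
  A. W: ✗ does not match
  B. J/m²: ✗ does not match
  C. W/m²: ✓ matches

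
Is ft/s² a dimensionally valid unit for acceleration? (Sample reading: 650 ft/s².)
Yes

acceleration has SI base units: m / s^2
ft/s² reduces to the same SI base units, so it is a valid unit for acceleration.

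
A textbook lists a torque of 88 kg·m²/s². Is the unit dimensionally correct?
Yes

torque has SI base units: kg * m^2 / s^2
kg·m²/s² reduces to the same SI base units, so it is a valid unit for torque.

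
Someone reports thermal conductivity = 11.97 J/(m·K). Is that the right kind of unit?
No

thermal conductivity has SI base units: kg * m / (s^3 * K)
J/(m·K) does NOT reduce to kg * m / (s^3 * K); a valid unit for thermal conductivity would be e.g. W/(m·K).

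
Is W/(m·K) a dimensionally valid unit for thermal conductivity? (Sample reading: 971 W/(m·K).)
Yes

thermal conductivity has SI base units: kg * m / (s^3 * K)
W/(m·K) reduces to the same SI base units, so it is a valid unit for thermal conductivity.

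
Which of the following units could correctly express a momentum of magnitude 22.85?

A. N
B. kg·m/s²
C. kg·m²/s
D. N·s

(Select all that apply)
D

momentum has SI base units: kg * m / s

Checking each option against kg * m / s:
  A. N: ✗ does not match
  B. kg·m/s²: ✗ does not match
  C. kg·m²/s: ✗ does not match
  D. N·s: ✓ matches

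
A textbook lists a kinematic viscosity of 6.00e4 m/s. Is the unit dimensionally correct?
No

kinematic viscosity has SI base units: m^2 / s
m/s does NOT reduce to m^2 / s; a valid unit for kinematic viscosity would be e.g. m²/s.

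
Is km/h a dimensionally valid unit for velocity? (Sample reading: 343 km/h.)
Yes

velocity has SI base units: m / s
km/h reduces to the same SI base units, so it is a valid unit for velocity.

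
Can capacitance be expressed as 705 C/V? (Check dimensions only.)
Yes

capacitance has SI base units: A^2 * s^4 / (kg * m^2)
C/V reduces to the same SI base units, so it is a valid unit for capacitance.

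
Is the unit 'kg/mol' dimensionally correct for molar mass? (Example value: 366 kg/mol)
Yes

molar mass has SI base units: kg / mol
kg/mol reduces to the same SI base units, so it is a valid unit for molar mass.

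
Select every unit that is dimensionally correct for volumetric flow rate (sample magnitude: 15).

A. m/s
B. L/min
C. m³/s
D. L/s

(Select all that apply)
B, C, D

volumetric flow rate has SI base units: m^3 / s

Checking each option against m^3 / s:
  A. m/s: ✗ does not match
  B. L/min: ✓ matches
  C. m³/s: ✓ matches
  D. L/s: ✓ matches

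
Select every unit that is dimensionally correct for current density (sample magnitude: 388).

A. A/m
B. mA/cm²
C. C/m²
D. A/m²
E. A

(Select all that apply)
B, D

current density has SI base units: A / m^2

Checking each option against A / m^2:
  A. A/m: ✗ does not match
  B. mA/cm²: ✓ matches
  C. C/m²: ✗ does not match
  D. A/m²: ✓ matches
  E. A: ✗ does not match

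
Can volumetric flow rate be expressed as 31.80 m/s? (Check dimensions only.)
No

volumetric flow rate has SI base units: m^3 / s
m/s does NOT reduce to m^3 / s; a valid unit for volumetric flow rate would be e.g. m³/s.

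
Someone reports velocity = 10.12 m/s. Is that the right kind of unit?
Yes

velocity has SI base units: m / s
m/s reduces to the same SI base units, so it is a valid unit for velocity.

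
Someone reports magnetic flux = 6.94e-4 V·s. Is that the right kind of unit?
Yes

magnetic flux has SI base units: kg * m^2 / (A * s^2)
V·s reduces to the same SI base units, so it is a valid unit for magnetic flux.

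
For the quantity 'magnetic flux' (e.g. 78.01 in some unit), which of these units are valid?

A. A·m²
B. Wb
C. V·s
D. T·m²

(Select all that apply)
B, C, D

magnetic flux has SI base units: kg * m^2 / (A * s^2)

Checking each option against kg * m^2 / (A * s^2):
  A. A·m²: ✗ does not match
  B. Wb: ✓ matches
  C. V·s: ✓ matches
  D. T·m²: ✓ matches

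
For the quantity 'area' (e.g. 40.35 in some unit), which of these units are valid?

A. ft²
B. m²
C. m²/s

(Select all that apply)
A, B

area has SI base units: m^2

Checking each option against m^2:
  A. ft²: ✓ matches
  B. m²: ✓ matches
  C. m²/s: ✗ does not match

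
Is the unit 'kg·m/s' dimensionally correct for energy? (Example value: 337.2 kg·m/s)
No

energy has SI base units: kg * m^2 / s^2
kg·m/s does NOT reduce to kg * m^2 / s^2; a valid unit for energy would be e.g. J.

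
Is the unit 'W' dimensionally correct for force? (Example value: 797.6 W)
No

force has SI base units: kg * m / s^2
W does NOT reduce to kg * m / s^2; a valid unit for force would be e.g. N.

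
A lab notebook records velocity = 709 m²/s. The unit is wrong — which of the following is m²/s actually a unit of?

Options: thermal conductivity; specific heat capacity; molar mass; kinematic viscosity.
kinematic viscosity

velocity should have units dimensionally equivalent to m / s (e.g. m/s).
The given unit 'm²/s' reduces to m^2 / s. Of the listed options, that is the dimensionality of kinematic viscosity.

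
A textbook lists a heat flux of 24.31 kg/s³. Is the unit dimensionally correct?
Yes

heat flux has SI base units: kg / s^3
kg/s³ reduces to the same SI base units, so it is a valid unit for heat flux.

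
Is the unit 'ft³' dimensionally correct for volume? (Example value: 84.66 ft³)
Yes

volume has SI base units: m^3
ft³ reduces to the same SI base units, so it is a valid unit for volume.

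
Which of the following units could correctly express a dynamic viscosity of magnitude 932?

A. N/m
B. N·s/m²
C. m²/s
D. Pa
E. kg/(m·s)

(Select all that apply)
B, E

dynamic viscosity has SI base units: kg / (m * s)

Checking each option against kg / (m * s):
  A. N/m: ✗ does not match
  B. N·s/m²: ✓ matches
  C. m²/s: ✗ does not match
  D. Pa: ✗ does not match
  E. kg/(m·s): ✓ matches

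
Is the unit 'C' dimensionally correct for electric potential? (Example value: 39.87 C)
No

electric potential has SI base units: kg * m^2 / (A * s^3)
C does NOT reduce to kg * m^2 / (A * s^3); a valid unit for electric potential would be e.g. V.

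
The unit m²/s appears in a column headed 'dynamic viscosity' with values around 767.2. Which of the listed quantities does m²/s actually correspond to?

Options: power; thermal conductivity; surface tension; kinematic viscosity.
kinematic viscosity

dynamic viscosity should have units dimensionally equivalent to kg / (m * s) (e.g. Pa·s).
The given unit 'm²/s' reduces to m^2 / s. Of the listed options, that is the dimensionality of kinematic viscosity.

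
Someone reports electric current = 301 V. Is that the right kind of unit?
No

electric current has SI base units: A
V does NOT reduce to A; a valid unit for electric current would be e.g. A.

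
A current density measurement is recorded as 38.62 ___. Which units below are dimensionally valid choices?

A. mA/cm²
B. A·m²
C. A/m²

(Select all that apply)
A, C

current density has SI base units: A / m^2

Checking each option against A / m^2:
  A. mA/cm²: ✓ matches
  B. A·m²: ✗ does not match
  C. A/m²: ✓ matches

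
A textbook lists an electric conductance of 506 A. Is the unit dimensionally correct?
No

electric conductance has SI base units: A^2 * s^3 / (kg * m^2)
A does NOT reduce to A^2 * s^3 / (kg * m^2); a valid unit for electric conductance would be e.g. S.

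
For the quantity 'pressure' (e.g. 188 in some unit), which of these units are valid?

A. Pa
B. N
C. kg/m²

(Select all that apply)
A

pressure has SI base units: kg / (m * s^2)

Checking each option against kg / (m * s^2):
  A. Pa: ✓ matches
  B. N: ✗ does not match
  C. kg/m²: ✗ does not match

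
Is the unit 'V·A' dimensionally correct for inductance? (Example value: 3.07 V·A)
No

inductance has SI base units: kg * m^2 / (A^2 * s^2)
V·A does NOT reduce to kg * m^2 / (A^2 * s^2); a valid unit for inductance would be e.g. H.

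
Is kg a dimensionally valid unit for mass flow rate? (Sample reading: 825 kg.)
No

mass flow rate has SI base units: kg / s
kg does NOT reduce to kg / s; a valid unit for mass flow rate would be e.g. kg/s.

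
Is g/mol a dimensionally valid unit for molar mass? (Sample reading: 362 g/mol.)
Yes

molar mass has SI base units: kg / mol
g/mol reduces to the same SI base units, so it is a valid unit for molar mass.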